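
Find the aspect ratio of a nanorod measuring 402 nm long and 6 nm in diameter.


Aspect ratio AR = length / diameter
AR = 402 / 6
AR = 67.0

67.0


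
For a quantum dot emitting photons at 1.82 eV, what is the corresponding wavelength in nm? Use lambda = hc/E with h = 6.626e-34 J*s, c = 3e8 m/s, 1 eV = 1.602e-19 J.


Convert energy: E = 1.82 eV = 1.82 * 1.602e-19 = 2.91564e-19 J
lambda = h*c / E = 6.626e-34 * 3e8 / 2.91564e-19
lambda = 6.81771e-07 m = 681.8 nm

681.8


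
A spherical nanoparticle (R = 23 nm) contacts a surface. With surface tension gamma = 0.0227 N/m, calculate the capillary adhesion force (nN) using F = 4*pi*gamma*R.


Convert radius: R = 23 nm = 2.3e-08 m
F = 4 * pi * gamma * R
F = 4 * pi * 0.0227 * 2.3e-08
F = 6.5609e-09 N = 6.5609 nN

6.5609


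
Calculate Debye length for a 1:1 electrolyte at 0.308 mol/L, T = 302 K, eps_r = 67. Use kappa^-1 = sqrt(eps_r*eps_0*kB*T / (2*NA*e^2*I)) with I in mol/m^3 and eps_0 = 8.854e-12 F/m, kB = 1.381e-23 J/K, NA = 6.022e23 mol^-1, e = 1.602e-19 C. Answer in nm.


Ionic strength I = 0.308 * 1^2 * 1000 = 308 mol/m^3
kappa^-1 = sqrt(67 * 8.854e-12 * 1.381e-23 * 302 / (2 * 6.022e23 * (1.602e-19)^2 * 308))
kappa^-1 = 0.51 nm

0.51


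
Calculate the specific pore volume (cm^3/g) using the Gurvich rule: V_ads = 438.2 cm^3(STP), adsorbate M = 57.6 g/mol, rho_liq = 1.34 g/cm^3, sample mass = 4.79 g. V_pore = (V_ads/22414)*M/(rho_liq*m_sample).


Moles adsorbed n = V_ads / 22414 = 438.2 / 22414 = 1.955028e-02 mol
Liquid volume V_liq = n * M / rho_liq = 1.955028e-02 * 57.6 / 1.34 = 0.84037 cm^3
Specific pore volume V_pore = V_liq / m_sample = 0.84037 / 4.79
V_pore = 0.1754 cm^3/g

0.1754


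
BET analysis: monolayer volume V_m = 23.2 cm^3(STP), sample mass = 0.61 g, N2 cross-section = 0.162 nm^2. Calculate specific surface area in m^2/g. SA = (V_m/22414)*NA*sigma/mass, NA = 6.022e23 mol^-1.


Number of moles in monolayer = V_m / 22414 = 23.2 / 22414 = 0.00103507
Number of molecules = moles * NA = 0.00103507 * 6.022e23
SA = molecules * sigma / mass
SA = (23.2 / 22414) * 6.022e23 * 0.162e-18 / 0.61
SA = 165.5 m^2/g

165.5


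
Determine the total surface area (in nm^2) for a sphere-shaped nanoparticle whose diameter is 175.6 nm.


Radius r = 175.6/2 = 87.8 nm
Surface area SA = 4 * pi * r^2
SA = 4 * pi * (87.8)^2
SA = 96872.14 nm^2

96872.14


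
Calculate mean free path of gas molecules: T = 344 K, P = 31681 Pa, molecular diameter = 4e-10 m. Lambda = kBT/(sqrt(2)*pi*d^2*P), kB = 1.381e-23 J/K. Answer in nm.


Mean free path: lambda = kB*T / (sqrt(2) * pi * d^2 * P)
lambda = 1.381e-23 * 344 / (sqrt(2) * pi * (4e-10)^2 * 31681)
lambda = 2.10945e-07 m
lambda = 210.94 nm

210.94


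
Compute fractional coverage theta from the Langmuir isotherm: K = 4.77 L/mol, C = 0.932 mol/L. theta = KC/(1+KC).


Langmuir isotherm: theta = K*C / (1 + K*C)
K*C = 4.77 * 0.932 = 4.44564
theta = 4.44564 / (1 + 4.44564) = 4.44564 / 5.44564
theta = 0.8164

0.8164


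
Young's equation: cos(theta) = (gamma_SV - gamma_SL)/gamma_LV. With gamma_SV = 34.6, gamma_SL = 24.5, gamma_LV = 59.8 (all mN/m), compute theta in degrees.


cos(theta) = (gamma_SV - gamma_SL) / gamma_LV
cos(theta) = (34.6 - 24.5) / 59.8
cos(theta) = 0.168896
theta = arccos(0.168896) = 80.28 degrees

80.28


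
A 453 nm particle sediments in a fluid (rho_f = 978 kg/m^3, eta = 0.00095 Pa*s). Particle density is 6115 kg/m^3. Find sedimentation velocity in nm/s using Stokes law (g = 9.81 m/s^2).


Radius R = 453/2 nm = 2.265e-07 m
Density difference = 6115 - 978 = 5137 kg/m^3
v = 2 * R^2 * (rho_p - rho_f) * g / (9 * eta)
v = 2 * (2.265e-07)^2 * 5137 * 9.81 / (9 * 0.00095)
v = 6.04754e-07 m/s = 604.7542 nm/s

604.7542


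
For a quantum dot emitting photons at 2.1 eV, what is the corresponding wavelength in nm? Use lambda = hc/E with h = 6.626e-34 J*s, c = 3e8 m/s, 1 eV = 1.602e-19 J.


Convert energy: E = 2.1 eV = 2.1 * 1.602e-19 = 3.3642e-19 J
lambda = h*c / E = 6.626e-34 * 3e8 / 3.3642e-19
lambda = 5.90869e-07 m = 590.9 nm

590.9


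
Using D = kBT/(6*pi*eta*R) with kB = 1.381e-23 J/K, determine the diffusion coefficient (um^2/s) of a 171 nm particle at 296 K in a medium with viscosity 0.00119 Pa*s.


Radius R = 171/2 = 85.5 nm = 8.55e-08 m
D = kB*T / (6*pi*eta*R)
D = 1.381e-23 * 296 / (6 * pi * 0.00119 * 8.55e-08)
D = 2.13143e-12 m^2/s = 2.131 um^2/s

2.131


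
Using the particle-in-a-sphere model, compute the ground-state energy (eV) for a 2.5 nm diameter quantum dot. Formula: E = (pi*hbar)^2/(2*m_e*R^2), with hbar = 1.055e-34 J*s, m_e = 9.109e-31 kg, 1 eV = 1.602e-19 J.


Radius R = 2.5/2 = 1.25 nm = 1.25e-09 m
E = (pi * 1.055e-34)^2 / (2 * 9.109e-31 * (1.25e-09)^2)
E(J) = 3.85908e-20
E = E(J) / 1.602e-19 = 0.2409 eV

0.2409


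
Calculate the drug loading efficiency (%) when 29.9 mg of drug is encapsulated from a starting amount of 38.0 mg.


Drug loading efficiency = (drug loaded / drug initial) * 100
DLE = 29.9 / 38.0 * 100
DLE = 0.7868 * 100
DLE = 78.68%

78.68


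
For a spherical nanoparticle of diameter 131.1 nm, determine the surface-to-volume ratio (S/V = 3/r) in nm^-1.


Radius r = 131.1/2 = 65.55 nm
S/V = 3 / r = 3 / 65.55
S/V = 0.0458 nm^-1

0.0458


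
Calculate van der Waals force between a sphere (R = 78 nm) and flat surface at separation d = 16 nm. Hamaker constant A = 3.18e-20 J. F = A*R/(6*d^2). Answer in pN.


Convert to SI: R = 78 nm = 7.8e-08 m, d = 16 nm = 1.6e-08 m
F = A * R / (6 * d^2)
F = 3.18e-20 * 7.8e-08 / (6 * (1.6e-08)^2)
F = 1.61484e-12 N = 1.615 pN

1.615


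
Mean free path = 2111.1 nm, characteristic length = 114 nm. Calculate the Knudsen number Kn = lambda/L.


Knudsen number Kn = lambda / L
Kn = 2111.1 / 114
Kn = 18.5184

18.5184


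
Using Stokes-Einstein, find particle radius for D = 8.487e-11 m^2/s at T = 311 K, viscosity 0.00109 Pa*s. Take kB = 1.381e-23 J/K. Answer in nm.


Stokes-Einstein: R = kB*T / (6*pi*eta*D)
R = 1.381e-23 * 311 / (6 * pi * 0.00109 * 8.487e-11)
R = 2.46304e-09 m = 2.46 nm

2.46


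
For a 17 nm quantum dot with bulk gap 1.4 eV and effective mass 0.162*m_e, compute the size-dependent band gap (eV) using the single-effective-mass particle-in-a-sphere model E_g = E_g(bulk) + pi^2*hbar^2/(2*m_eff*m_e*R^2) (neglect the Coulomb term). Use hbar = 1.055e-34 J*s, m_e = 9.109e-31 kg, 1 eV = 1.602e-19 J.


Radius R = 17/2 nm = 8.5e-09 m
Confinement energy dE = pi^2 * hbar^2 / (2 * m_eff * m_e * R^2)
dE = pi^2 * (1.055e-34)^2 / (2 * 0.162 * 9.109e-31 * (8.5e-09)^2) J, divided by 1.602e-19 J/eV
dE = 0.0322 eV
Total band gap = E_g(bulk) + dE = 1.4 + 0.0322 = 1.4322 eV

1.4322


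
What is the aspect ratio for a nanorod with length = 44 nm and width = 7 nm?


Aspect ratio AR = length / diameter
AR = 44 / 7
AR = 6.29

6.29


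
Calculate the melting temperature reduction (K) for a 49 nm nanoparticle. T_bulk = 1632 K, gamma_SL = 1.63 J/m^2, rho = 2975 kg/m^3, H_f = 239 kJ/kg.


Radius R = 49/2 = 24.5 nm = 2.45e-08 m
Convert H_f = 239 kJ/kg = 239000 J/kg
dT = 2 * gamma_SL * T_bulk / (rho * H_f * R)
dT = 2 * 1.63 * 1632 / (2975 * 239000 * 2.45e-08)
dT = 305.4 K

305.4


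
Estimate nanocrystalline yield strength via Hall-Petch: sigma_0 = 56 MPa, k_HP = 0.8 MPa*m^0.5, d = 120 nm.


d = 120 nm = 1.2e-07 m
sqrt(d) = 0.0003464102
Hall-Petch contribution = k / sqrt(d) = 0.8 / 0.0003464102 = 2309.4 MPa
sigma = sigma_0 + k/sqrt(d) = 56 + 2309.4 = 2365.4 MPa

2365.4


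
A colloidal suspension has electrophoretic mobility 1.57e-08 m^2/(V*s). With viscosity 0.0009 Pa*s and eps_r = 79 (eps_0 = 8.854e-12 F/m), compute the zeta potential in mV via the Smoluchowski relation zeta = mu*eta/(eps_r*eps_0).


Smoluchowski equation: zeta = mu * eta / (eps_r * eps_0)
zeta = 1.57e-08 * 0.0009 / (79 * 8.854e-12)
zeta = 0.020201 V = 20.2 mV

20.2


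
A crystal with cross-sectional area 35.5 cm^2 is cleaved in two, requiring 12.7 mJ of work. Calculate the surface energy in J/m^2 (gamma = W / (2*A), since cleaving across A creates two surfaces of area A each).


Convert: A = 35.5 cm^2 = 0.00355 m^2, W = 12.7 mJ = 0.0127 J
Cleaving exposes two faces of area A, so total new surface = 2*A and gamma = W / (2*A)
gamma = 0.0127 / (2 * 0.00355)
gamma = 1.789 J/m^2

1.789


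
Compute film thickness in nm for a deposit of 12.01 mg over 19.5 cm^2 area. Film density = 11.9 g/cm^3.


Convert: m = 12.01 mg = 1.2010e-05 kg, A = 19.5 cm^2 = 1.9500e-03 m^2, rho = 11.9 g/cm^3 = 11900 kg/m^3
t = m / (A * rho)
t = 1.2010e-05 / (1.9500e-03 * 11900)
t = 5.1756e-07 m = 517.6 nm

517.6


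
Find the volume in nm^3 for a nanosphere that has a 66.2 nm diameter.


Radius r = 66.2/2 = 33.1 nm
Volume V = (4/3) * pi * r^3
V = (4/3) * pi * (33.1)^3
V = 151905.18 nm^3

151905.18


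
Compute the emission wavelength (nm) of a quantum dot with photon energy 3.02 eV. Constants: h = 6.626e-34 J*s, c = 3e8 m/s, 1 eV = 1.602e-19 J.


Convert energy: E = 3.02 eV = 3.02 * 1.602e-19 = 4.83804e-19 J
lambda = h*c / E = 6.626e-34 * 3e8 / 4.83804e-19
lambda = 4.10869e-07 m = 410.9 nm

410.9


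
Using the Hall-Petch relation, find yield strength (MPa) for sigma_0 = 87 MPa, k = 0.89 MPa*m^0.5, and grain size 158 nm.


d = 158 nm = 1.58e-07 m
sqrt(d) = 0.0003974921
Hall-Petch contribution = k / sqrt(d) = 0.89 / 0.0003974921 = 2239.0 MPa
sigma = sigma_0 + k/sqrt(d) = 87 + 2239.0 = 2326.0 MPa

2326.0


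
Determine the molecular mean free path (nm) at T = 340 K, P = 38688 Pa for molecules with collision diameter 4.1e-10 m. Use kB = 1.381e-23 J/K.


Mean free path: lambda = kB*T / (sqrt(2) * pi * d^2 * P)
lambda = 1.381e-23 * 340 / (sqrt(2) * pi * (4.1e-10)^2 * 38688)
lambda = 1.62504e-07 m
lambda = 162.5 nm

162.5


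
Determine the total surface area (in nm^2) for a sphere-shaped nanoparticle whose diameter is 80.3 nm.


Radius r = 80.3/2 = 40.15 nm
Surface area SA = 4 * pi * r^2
SA = 4 * pi * (40.15)^2
SA = 20257.27 nm^2

20257.27


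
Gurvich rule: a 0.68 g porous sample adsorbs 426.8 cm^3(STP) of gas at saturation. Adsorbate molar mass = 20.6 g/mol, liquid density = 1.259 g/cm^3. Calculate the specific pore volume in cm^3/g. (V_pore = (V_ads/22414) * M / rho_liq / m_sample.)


Moles adsorbed n = V_ads / 22414 = 426.8 / 22414 = 1.904167e-02 mol
Liquid volume V_liq = n * M / rho_liq = 1.904167e-02 * 20.6 / 1.259 = 0.31156 cm^3
Specific pore volume V_pore = V_liq / m_sample = 0.31156 / 0.68
V_pore = 0.4582 cm^3/g

0.4582


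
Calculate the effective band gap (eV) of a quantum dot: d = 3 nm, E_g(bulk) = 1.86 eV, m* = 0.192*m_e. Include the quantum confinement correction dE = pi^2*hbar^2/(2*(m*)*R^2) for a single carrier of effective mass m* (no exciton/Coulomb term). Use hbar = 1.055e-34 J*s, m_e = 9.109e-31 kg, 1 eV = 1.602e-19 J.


Radius R = 3/2 nm = 1.5e-09 m
Confinement energy dE = pi^2 * hbar^2 / (2 * m_eff * m_e * R^2)
dE = pi^2 * (1.055e-34)^2 / (2 * 0.192 * 9.109e-31 * (1.5e-09)^2) J, divided by 1.602e-19 J/eV
dE = 0.8713 eV
Total band gap = E_g(bulk) + dE = 1.86 + 0.8713 = 2.7313 eV

2.7313


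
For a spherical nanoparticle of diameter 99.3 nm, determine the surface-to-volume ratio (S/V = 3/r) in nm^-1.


Radius r = 99.3/2 = 49.65 nm
S/V = 3 / r = 3 / 49.65
S/V = 0.0604 nm^-1

0.0604


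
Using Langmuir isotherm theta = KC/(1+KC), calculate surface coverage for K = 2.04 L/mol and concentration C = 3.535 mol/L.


Langmuir isotherm: theta = K*C / (1 + K*C)
K*C = 2.04 * 3.535 = 7.2114
theta = 7.2114 / (1 + 7.2114) = 7.2114 / 8.2114
theta = 0.8782

0.8782


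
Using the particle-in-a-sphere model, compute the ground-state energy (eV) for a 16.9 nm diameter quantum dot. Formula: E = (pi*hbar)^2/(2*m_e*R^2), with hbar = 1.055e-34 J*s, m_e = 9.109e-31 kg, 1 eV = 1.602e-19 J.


Radius R = 16.9/2 = 8.45 nm = 8.45e-09 m
E = (pi * 1.055e-34)^2 / (2 * 9.109e-31 * (8.45e-09)^2)
E(J) = 8.44482e-22
E = E(J) / 1.602e-19 = 0.0053 eV

0.0053


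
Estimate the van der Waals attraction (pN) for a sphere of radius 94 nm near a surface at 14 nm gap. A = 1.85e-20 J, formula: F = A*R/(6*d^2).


Convert to SI: R = 94 nm = 9.4e-08 m, d = 14 nm = 1.4e-08 m
F = A * R / (6 * d^2)
F = 1.85e-20 * 9.4e-08 / (6 * (1.4e-08)^2)
F = 1.47874e-12 N = 1.479 pN

1.479


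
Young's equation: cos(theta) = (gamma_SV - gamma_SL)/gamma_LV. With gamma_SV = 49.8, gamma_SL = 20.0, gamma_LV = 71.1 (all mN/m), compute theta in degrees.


cos(theta) = (gamma_SV - gamma_SL) / gamma_LV
cos(theta) = (49.8 - 20.0) / 71.1
cos(theta) = 0.419128
theta = arccos(0.419128) = 65.22 degrees

65.22


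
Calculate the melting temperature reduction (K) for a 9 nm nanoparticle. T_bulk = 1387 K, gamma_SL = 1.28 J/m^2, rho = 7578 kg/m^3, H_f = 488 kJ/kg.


Radius R = 9/2 = 4.5 nm = 4.5e-09 m
Convert H_f = 488 kJ/kg = 488000 J/kg
dT = 2 * gamma_SL * T_bulk / (rho * H_f * R)
dT = 2 * 1.28 * 1387 / (7578 * 488000 * 4.5e-09)
dT = 213.4 K

213.4


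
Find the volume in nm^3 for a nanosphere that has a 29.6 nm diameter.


Radius r = 29.6/2 = 14.8 nm
Volume V = (4/3) * pi * r^3
V = (4/3) * pi * (14.8)^3
V = 13579.19 nm^3

13579.19


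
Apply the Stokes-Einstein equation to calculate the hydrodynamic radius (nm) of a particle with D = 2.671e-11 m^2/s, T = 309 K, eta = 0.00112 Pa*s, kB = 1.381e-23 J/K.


Stokes-Einstein: R = kB*T / (6*pi*eta*D)
R = 1.381e-23 * 309 / (6 * pi * 0.00112 * 2.671e-11)
R = 7.56762e-09 m = 7.57 nm

7.57


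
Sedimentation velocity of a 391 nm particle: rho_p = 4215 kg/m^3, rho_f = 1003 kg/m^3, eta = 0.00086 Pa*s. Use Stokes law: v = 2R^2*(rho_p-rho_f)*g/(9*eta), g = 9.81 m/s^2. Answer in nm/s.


Radius R = 391/2 nm = 1.955e-07 m
Density difference = 4215 - 1003 = 3212 kg/m^3
v = 2 * R^2 * (rho_p - rho_f) * g / (9 * eta)
v = 2 * (1.955e-07)^2 * 3212 * 9.81 / (9 * 0.00086)
v = 3.11191e-07 m/s = 311.1911 nm/s

311.1911


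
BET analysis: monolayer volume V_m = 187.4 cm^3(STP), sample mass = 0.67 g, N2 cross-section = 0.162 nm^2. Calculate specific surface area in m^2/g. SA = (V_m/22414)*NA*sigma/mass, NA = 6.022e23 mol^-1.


Number of moles in monolayer = V_m / 22414 = 187.4 / 22414 = 0.00836085
Number of molecules = moles * NA = 0.00836085 * 6.022e23
SA = molecules * sigma / mass
SA = (187.4 / 22414) * 6.022e23 * 0.162e-18 / 0.67
SA = 1217.4 m^2/g

1217.4


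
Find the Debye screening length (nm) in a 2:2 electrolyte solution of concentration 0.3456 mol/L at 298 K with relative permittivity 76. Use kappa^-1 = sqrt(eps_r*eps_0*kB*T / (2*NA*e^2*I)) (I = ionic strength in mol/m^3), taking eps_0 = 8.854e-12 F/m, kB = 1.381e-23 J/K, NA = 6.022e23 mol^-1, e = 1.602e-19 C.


Ionic strength I = 0.3456 * 2^2 * 1000 = 1382.4 mol/m^3
kappa^-1 = sqrt(76 * 8.854e-12 * 1.381e-23 * 298 / (2 * 6.022e23 * (1.602e-19)^2 * 1382.4))
kappa^-1 = 0.255 nm

0.255


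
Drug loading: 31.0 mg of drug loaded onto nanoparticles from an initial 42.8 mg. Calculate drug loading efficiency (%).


Drug loading efficiency = (drug loaded / drug initial) * 100
DLE = 31.0 / 42.8 * 100
DLE = 0.7243 * 100
DLE = 72.43%

72.43


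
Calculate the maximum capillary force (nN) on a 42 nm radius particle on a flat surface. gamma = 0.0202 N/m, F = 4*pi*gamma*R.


Convert radius: R = 42 nm = 4.2e-08 m
F = 4 * pi * gamma * R
F = 4 * pi * 0.0202 * 4.2e-08
F = 1.06613e-08 N = 10.6613 nN

10.6613


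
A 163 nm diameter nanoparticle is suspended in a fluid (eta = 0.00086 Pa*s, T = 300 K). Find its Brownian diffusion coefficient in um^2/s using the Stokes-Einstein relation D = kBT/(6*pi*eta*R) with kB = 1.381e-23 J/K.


Radius R = 163/2 = 81.5 nm = 8.15e-08 m
D = kB*T / (6*pi*eta*R)
D = 1.381e-23 * 300 / (6 * pi * 0.00086 * 8.15e-08)
D = 3.13587e-12 m^2/s = 3.136 um^2/s

3.136


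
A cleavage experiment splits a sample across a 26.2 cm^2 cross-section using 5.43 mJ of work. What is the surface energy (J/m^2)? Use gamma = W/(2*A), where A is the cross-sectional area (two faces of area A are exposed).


Convert: A = 26.2 cm^2 = 0.00262 m^2, W = 5.43 mJ = 0.00543 J
Cleaving exposes two faces of area A, so total new surface = 2*A and gamma = W / (2*A)
gamma = 0.00543 / (2 * 0.00262)
gamma = 1.036 J/m^2

1.036


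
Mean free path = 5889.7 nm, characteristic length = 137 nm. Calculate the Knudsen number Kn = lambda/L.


Knudsen number Kn = lambda / L
Kn = 5889.7 / 137
Kn = 42.9905

42.9905


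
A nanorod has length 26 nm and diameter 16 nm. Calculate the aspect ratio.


Aspect ratio AR = length / diameter
AR = 26 / 16
AR = 1.62

1.62


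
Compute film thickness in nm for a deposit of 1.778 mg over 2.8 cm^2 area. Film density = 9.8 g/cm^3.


Convert: m = 1.778 mg = 1.7780e-06 kg, A = 2.8 cm^2 = 2.8000e-04 m^2, rho = 9.8 g/cm^3 = 9800 kg/m^3
t = m / (A * rho)
t = 1.7780e-06 / (2.8000e-04 * 9800)
t = 6.4796e-07 m = 648.0 nm

648.0


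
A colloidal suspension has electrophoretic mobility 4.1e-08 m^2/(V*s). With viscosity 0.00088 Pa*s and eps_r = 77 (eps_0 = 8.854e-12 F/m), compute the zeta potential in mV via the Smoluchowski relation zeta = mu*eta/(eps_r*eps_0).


Smoluchowski equation: zeta = mu * eta / (eps_r * eps_0)
zeta = 4.1e-08 * 0.00088 / (77 * 8.854e-12)
zeta = 0.052922 V = 52.92 mV

52.92


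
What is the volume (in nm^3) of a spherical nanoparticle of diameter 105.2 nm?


Radius r = 105.2/2 = 52.6 nm
Volume V = (4/3) * pi * r^3
V = (4/3) * pi * (52.6)^3
V = 609601.24 nm^3

609601.24


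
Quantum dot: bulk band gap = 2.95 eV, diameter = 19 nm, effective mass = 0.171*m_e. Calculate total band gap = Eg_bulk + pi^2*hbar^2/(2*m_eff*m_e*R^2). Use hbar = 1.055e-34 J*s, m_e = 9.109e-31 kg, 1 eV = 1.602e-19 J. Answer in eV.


Radius R = 19/2 nm = 9.5e-09 m
Confinement energy dE = pi^2 * hbar^2 / (2 * m_eff * m_e * R^2)
dE = pi^2 * (1.055e-34)^2 / (2 * 0.171 * 9.109e-31 * (9.5e-09)^2) J, divided by 1.602e-19 J/eV
dE = 0.0244 eV
Total band gap = E_g(bulk) + dE = 2.95 + 0.0244 = 2.9744 eV

2.9744


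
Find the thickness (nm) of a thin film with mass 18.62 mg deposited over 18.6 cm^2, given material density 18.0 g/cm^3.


Convert: m = 18.62 mg = 1.8620e-05 kg, A = 18.6 cm^2 = 1.8600e-03 m^2, rho = 18.0 g/cm^3 = 18000 kg/m^3
t = m / (A * rho)
t = 1.8620e-05 / (1.8600e-03 * 18000)
t = 5.5615e-07 m = 556.2 nm

556.2


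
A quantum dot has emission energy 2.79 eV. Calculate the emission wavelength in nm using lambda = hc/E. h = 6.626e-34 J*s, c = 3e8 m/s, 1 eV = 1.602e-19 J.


Convert energy: E = 2.79 eV = 2.79 * 1.602e-19 = 4.46958e-19 J
lambda = h*c / E = 6.626e-34 * 3e8 / 4.46958e-19
lambda = 4.4474e-07 m = 444.7 nm

444.7


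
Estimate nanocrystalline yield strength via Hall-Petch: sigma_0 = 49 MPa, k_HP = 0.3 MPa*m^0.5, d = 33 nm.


d = 33 nm = 3.3e-08 m
sqrt(d) = 0.000181659
Hall-Petch contribution = k / sqrt(d) = 0.3 / 0.000181659 = 1651.4 MPa
sigma = sigma_0 + k/sqrt(d) = 49 + 1651.4 = 1700.4 MPa

1700.4


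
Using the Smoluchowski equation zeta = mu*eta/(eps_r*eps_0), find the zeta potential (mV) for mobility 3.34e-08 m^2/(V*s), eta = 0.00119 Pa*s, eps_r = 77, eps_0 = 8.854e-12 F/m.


Smoluchowski equation: zeta = mu * eta / (eps_r * eps_0)
zeta = 3.34e-08 * 0.00119 / (77 * 8.854e-12)
zeta = 0.058299 V = 58.3 mV

58.3


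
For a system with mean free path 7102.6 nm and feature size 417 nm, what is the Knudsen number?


Knudsen number Kn = lambda / L
Kn = 7102.6 / 417
Kn = 17.0326

17.0326


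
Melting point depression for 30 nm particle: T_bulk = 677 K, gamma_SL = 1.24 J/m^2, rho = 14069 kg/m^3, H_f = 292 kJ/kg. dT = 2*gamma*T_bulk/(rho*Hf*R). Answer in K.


Radius R = 30/2 = 15 nm = 1.5e-08 m
Convert H_f = 292 kJ/kg = 292000 J/kg
dT = 2 * gamma_SL * T_bulk / (rho * H_f * R)
dT = 2 * 1.24 * 677 / (14069 * 292000 * 1.5e-08)
dT = 27.2 K

27.2


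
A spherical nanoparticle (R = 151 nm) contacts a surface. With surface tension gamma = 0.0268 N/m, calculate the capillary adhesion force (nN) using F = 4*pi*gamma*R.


Convert radius: R = 151 nm = 1.51e-07 m
F = 4 * pi * gamma * R
F = 4 * pi * 0.0268 * 1.51e-07
F = 5.08536e-08 N = 50.8536 nN

50.8536


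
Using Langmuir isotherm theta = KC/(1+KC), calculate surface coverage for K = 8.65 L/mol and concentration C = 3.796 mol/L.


Langmuir isotherm: theta = K*C / (1 + K*C)
K*C = 8.65 * 3.796 = 32.8354
theta = 32.8354 / (1 + 32.8354) = 32.8354 / 33.8354
theta = 0.9704

0.9704


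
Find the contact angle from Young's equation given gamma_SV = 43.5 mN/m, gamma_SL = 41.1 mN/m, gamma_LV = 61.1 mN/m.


cos(theta) = (gamma_SV - gamma_SL) / gamma_LV
cos(theta) = (43.5 - 41.1) / 61.1
cos(theta) = 0.03928
theta = arccos(0.03928) = 87.75 degrees

87.75


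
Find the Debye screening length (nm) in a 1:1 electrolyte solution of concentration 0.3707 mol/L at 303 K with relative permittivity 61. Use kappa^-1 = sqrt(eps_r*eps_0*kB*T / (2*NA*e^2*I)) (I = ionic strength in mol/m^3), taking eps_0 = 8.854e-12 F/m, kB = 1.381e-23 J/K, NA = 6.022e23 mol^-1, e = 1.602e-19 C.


Ionic strength I = 0.3707 * 1^2 * 1000 = 370.7 mol/m^3
kappa^-1 = sqrt(61 * 8.854e-12 * 1.381e-23 * 303 / (2 * 6.022e23 * (1.602e-19)^2 * 370.7))
kappa^-1 = 0.444 nm

0.444


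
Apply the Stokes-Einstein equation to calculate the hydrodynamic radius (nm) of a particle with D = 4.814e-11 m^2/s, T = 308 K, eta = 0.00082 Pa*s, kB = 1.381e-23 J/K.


Stokes-Einstein: R = kB*T / (6*pi*eta*D)
R = 1.381e-23 * 308 / (6 * pi * 0.00082 * 4.814e-11)
R = 5.71641e-09 m = 5.72 nm

5.72


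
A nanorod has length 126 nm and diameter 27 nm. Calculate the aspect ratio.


Aspect ratio AR = length / diameter
AR = 126 / 27
AR = 4.67

4.67


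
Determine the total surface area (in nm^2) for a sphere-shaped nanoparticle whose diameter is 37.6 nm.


Radius r = 37.6/2 = 18.8 nm
Surface area SA = 4 * pi * r^2
SA = 4 * pi * (18.8)^2
SA = 4441.46 nm^2

4441.46


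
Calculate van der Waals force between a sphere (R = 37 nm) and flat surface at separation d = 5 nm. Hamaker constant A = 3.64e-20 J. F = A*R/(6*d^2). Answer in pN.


Convert to SI: R = 37 nm = 3.7e-08 m, d = 5 nm = 5e-09 m
F = A * R / (6 * d^2)
F = 3.64e-20 * 3.7e-08 / (6 * (5e-09)^2)
F = 8.97867e-12 N = 8.979 pN

8.979


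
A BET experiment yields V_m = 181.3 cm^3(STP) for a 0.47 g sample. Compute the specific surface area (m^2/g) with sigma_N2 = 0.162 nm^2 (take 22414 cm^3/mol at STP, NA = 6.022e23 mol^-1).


Number of moles in monolayer = V_m / 22414 = 181.3 / 22414 = 0.00808869
Number of molecules = moles * NA = 0.00808869 * 6.022e23
SA = molecules * sigma / mass
SA = (181.3 / 22414) * 6.022e23 * 0.162e-18 / 0.47
SA = 1678.9 m^2/g

1678.9


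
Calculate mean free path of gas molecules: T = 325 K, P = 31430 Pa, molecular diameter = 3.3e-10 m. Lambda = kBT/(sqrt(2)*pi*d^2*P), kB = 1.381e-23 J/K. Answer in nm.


Mean free path: lambda = kB*T / (sqrt(2) * pi * d^2 * P)
lambda = 1.381e-23 * 325 / (sqrt(2) * pi * (3.3e-10)^2 * 31430)
lambda = 2.95148e-07 m
lambda = 295.15 nm

295.15


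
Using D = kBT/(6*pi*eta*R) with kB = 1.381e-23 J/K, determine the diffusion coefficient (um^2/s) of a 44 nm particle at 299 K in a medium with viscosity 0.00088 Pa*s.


Radius R = 44/2 = 22 nm = 2.2e-08 m
D = kB*T / (6*pi*eta*R)
D = 1.381e-23 * 299 / (6 * pi * 0.00088 * 2.2e-08)
D = 1.13151e-11 m^2/s = 11.315 um^2/s

11.315


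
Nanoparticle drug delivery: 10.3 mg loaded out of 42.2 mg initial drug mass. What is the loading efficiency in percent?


Drug loading efficiency = (drug loaded / drug initial) * 100
DLE = 10.3 / 42.2 * 100
DLE = 0.2441 * 100
DLE = 24.41%

24.41


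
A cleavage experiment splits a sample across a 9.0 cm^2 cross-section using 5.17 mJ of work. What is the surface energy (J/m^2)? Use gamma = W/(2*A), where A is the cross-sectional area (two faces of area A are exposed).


Convert: A = 9.0 cm^2 = 0.0009 m^2, W = 5.17 mJ = 0.00517 J
Cleaving exposes two faces of area A, so total new surface = 2*A and gamma = W / (2*A)
gamma = 0.00517 / (2 * 0.0009)
gamma = 2.872 J/m^2

2.872


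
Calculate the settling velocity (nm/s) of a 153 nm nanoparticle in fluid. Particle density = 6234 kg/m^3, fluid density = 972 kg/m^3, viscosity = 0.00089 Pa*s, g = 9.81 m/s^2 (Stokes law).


Radius R = 153/2 nm = 7.65e-08 m
Density difference = 6234 - 972 = 5262 kg/m^3
v = 2 * R^2 * (rho_p - rho_f) * g / (9 * eta)
v = 2 * (7.65e-08)^2 * 5262 * 9.81 / (9 * 0.00089)
v = 7.54293e-08 m/s = 75.4293 nm/s

75.4293


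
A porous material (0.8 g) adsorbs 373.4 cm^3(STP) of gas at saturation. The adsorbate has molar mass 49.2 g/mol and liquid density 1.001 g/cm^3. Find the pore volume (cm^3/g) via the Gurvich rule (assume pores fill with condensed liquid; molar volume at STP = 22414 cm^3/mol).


Moles adsorbed n = V_ads / 22414 = 373.4 / 22414 = 1.665923e-02 mol
Liquid volume V_liq = n * M / rho_liq = 1.665923e-02 * 49.2 / 1.001 = 0.81882 cm^3
Specific pore volume V_pore = V_liq / m_sample = 0.81882 / 0.8
V_pore = 1.0235 cm^3/g

1.0235


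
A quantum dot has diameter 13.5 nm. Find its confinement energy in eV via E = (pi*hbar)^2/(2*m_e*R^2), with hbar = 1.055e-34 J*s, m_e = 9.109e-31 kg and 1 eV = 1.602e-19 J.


Radius R = 13.5/2 = 6.75 nm = 6.75e-09 m
E = (pi * 1.055e-34)^2 / (2 * 9.109e-31 * (6.75e-09)^2)
E(J) = 1.32342e-21
E = E(J) / 1.602e-19 = 0.0083 eV

0.0083


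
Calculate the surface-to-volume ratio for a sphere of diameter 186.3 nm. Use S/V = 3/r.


Radius r = 186.3/2 = 93.15 nm
S/V = 3 / r = 3 / 93.15
S/V = 0.0322 nm^-1

0.0322


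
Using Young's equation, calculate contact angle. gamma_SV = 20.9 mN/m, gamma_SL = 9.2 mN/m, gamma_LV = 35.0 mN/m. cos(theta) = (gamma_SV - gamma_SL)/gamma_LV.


cos(theta) = (gamma_SV - gamma_SL) / gamma_LV
cos(theta) = (20.9 - 9.2) / 35.0
cos(theta) = 0.334286
theta = arccos(0.334286) = 70.47 degrees

70.47


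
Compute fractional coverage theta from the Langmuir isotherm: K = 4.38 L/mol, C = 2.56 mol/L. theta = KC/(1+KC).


Langmuir isotherm: theta = K*C / (1 + K*C)
K*C = 4.38 * 2.56 = 11.2128
theta = 11.2128 / (1 + 11.2128) = 11.2128 / 12.2128
theta = 0.9181

0.9181


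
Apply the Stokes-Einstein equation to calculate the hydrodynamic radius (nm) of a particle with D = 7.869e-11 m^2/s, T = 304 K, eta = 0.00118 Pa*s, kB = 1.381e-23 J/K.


Stokes-Einstein: R = kB*T / (6*pi*eta*D)
R = 1.381e-23 * 304 / (6 * pi * 0.00118 * 7.869e-11)
R = 2.39864e-09 m = 2.4 nm

2.4


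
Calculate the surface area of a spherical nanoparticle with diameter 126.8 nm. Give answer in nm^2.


Radius r = 126.8/2 = 63.4 nm
Surface area SA = 4 * pi * r^2
SA = 4 * pi * (63.4)^2
SA = 50511.28 nm^2

50511.28


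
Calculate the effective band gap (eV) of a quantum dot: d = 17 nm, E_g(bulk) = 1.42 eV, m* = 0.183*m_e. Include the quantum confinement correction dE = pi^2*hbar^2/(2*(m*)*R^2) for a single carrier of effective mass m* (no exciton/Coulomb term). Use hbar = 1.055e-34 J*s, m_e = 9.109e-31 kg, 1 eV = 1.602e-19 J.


Radius R = 17/2 nm = 8.5e-09 m
Confinement energy dE = pi^2 * hbar^2 / (2 * m_eff * m_e * R^2)
dE = pi^2 * (1.055e-34)^2 / (2 * 0.183 * 9.109e-31 * (8.5e-09)^2) J, divided by 1.602e-19 J/eV
dE = 0.0285 eV
Total band gap = E_g(bulk) + dE = 1.42 + 0.0285 = 1.4485 eV

1.4485


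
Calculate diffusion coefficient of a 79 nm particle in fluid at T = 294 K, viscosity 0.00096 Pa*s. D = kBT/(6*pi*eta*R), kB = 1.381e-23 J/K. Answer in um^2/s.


Radius R = 79/2 = 39.5 nm = 3.95e-08 m
D = kB*T / (6*pi*eta*R)
D = 1.381e-23 * 294 / (6 * pi * 0.00096 * 3.95e-08)
D = 5.6803e-12 m^2/s = 5.68 um^2/s

5.68


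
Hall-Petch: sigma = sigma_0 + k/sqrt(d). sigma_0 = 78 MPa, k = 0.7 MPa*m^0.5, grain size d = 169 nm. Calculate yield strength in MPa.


d = 169 nm = 1.69e-07 m
sqrt(d) = 0.0004110961
Hall-Petch contribution = k / sqrt(d) = 0.7 / 0.0004110961 = 1702.8 MPa
sigma = sigma_0 + k/sqrt(d) = 78 + 1702.8 = 1780.8 MPa

1780.8


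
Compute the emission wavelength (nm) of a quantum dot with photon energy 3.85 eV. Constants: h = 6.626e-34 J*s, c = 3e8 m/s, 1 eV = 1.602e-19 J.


Convert energy: E = 3.85 eV = 3.85 * 1.602e-19 = 6.1677e-19 J
lambda = h*c / E = 6.626e-34 * 3e8 / 6.1677e-19
lambda = 3.22292e-07 m = 322.3 nm

322.3


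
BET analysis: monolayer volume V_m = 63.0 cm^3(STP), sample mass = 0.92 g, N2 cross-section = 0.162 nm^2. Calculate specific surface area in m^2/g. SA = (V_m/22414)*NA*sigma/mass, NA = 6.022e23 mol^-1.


Number of moles in monolayer = V_m / 22414 = 63.0 / 22414 = 0.00281074
Number of molecules = moles * NA = 0.00281074 * 6.022e23
SA = molecules * sigma / mass
SA = (63.0 / 22414) * 6.022e23 * 0.162e-18 / 0.92
SA = 298.0 m^2/g

298.0


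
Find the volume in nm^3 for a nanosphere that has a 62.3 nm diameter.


Radius r = 62.3/2 = 31.15 nm
Volume V = (4/3) * pi * r^3
V = (4/3) * pi * (31.15)^3
V = 126608.47 nm^3

126608.47


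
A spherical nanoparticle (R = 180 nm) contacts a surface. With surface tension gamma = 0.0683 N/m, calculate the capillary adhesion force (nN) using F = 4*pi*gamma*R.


Convert radius: R = 180 nm = 1.8e-07 m
F = 4 * pi * gamma * R
F = 4 * pi * 0.0683 * 1.8e-07
F = 1.54491e-07 N = 154.491 nN

154.491


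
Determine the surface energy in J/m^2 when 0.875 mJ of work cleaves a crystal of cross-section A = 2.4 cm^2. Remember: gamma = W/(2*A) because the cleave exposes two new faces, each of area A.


Convert: A = 2.4 cm^2 = 0.00024 m^2, W = 0.875 mJ = 0.000875 J
Cleaving exposes two faces of area A, so total new surface = 2*A and gamma = W / (2*A)
gamma = 0.000875 / (2 * 0.00024)
gamma = 1.823 J/m^2

1.823


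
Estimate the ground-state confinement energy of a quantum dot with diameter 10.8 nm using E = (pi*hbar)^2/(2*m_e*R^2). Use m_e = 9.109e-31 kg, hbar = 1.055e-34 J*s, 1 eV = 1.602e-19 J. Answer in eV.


Radius R = 10.8/2 = 5.4 nm = 5.4e-09 m
E = (pi * 1.055e-34)^2 / (2 * 9.109e-31 * (5.4e-09)^2)
E(J) = 2.06784e-21
E = E(J) / 1.602e-19 = 0.0129 eV

0.0129


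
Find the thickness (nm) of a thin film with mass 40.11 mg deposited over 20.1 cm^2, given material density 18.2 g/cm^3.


Convert: m = 40.11 mg = 4.0110e-05 kg, A = 20.1 cm^2 = 2.0100e-03 m^2, rho = 18.2 g/cm^3 = 18200 kg/m^3
t = m / (A * rho)
t = 4.0110e-05 / (2.0100e-03 * 18200)
t = 1.0964e-06 m = 1096.4 nm

1096.4


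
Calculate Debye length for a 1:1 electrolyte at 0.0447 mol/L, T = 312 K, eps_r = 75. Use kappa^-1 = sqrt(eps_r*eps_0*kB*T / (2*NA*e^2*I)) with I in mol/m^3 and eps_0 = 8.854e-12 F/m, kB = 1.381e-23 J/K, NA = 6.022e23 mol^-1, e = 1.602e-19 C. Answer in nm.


Ionic strength I = 0.0447 * 1^2 * 1000 = 44.7 mol/m^3
kappa^-1 = sqrt(75 * 8.854e-12 * 1.381e-23 * 312 / (2 * 6.022e23 * (1.602e-19)^2 * 44.7))
kappa^-1 = 1.439 nm

1.439


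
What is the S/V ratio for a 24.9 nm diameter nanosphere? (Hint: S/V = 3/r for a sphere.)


Radius r = 24.9/2 = 12.45 nm
S/V = 3 / r = 3 / 12.45
S/V = 0.241 nm^-1

0.241


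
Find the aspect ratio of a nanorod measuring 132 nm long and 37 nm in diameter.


Aspect ratio AR = length / diameter
AR = 132 / 37
AR = 3.57

3.57


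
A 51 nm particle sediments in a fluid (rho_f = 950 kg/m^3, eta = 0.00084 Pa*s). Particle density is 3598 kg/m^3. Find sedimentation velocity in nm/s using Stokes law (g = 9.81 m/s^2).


Radius R = 51/2 nm = 2.55e-08 m
Density difference = 3598 - 950 = 2648 kg/m^3
v = 2 * R^2 * (rho_p - rho_f) * g / (9 * eta)
v = 2 * (2.55e-08)^2 * 2648 * 9.81 / (9 * 0.00084)
v = 4.46864e-09 m/s = 4.4686 nm/s

4.4686


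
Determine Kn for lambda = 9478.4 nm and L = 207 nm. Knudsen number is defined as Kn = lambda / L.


Knudsen number Kn = lambda / L
Kn = 9478.4 / 207
Kn = 45.7894

45.7894


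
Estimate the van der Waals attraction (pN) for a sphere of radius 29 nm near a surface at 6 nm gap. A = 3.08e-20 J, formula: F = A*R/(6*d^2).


Convert to SI: R = 29 nm = 2.9e-08 m, d = 6 nm = 6e-09 m
F = A * R / (6 * d^2)
F = 3.08e-20 * 2.9e-08 / (6 * (6e-09)^2)
F = 4.13519e-12 N = 4.135 pN

4.135


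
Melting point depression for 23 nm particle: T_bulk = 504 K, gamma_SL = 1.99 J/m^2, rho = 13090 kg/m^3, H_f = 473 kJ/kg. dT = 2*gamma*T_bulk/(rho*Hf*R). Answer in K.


Radius R = 23/2 = 11.5 nm = 1.15e-08 m
Convert H_f = 473 kJ/kg = 473000 J/kg
dT = 2 * gamma_SL * T_bulk / (rho * H_f * R)
dT = 2 * 1.99 * 504 / (13090 * 473000 * 1.15e-08)
dT = 28.2 K

28.2


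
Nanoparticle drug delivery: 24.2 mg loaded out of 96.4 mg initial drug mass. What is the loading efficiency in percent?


Drug loading efficiency = (drug loaded / drug initial) * 100
DLE = 24.2 / 96.4 * 100
DLE = 0.251 * 100
DLE = 25.1%

25.1


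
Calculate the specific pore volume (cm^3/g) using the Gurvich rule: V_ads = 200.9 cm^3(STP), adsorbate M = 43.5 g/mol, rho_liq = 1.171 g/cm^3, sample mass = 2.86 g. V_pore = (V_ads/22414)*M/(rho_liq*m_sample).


Moles adsorbed n = V_ads / 22414 = 200.9 / 22414 = 8.963148e-03 mol
Liquid volume V_liq = n * M / rho_liq = 8.963148e-03 * 43.5 / 1.171 = 0.33296 cm^3
Specific pore volume V_pore = V_liq / m_sample = 0.33296 / 2.86
V_pore = 0.1164 cm^3/g

0.1164


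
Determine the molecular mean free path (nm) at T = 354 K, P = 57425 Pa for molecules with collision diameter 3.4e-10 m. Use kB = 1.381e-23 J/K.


Mean free path: lambda = kB*T / (sqrt(2) * pi * d^2 * P)
lambda = 1.381e-23 * 354 / (sqrt(2) * pi * (3.4e-10)^2 * 57425)
lambda = 1.65758e-07 m
lambda = 165.76 nm

165.76


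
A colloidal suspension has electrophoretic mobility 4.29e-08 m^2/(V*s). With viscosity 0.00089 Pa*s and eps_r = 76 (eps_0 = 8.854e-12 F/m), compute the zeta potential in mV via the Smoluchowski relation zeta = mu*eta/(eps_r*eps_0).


Smoluchowski equation: zeta = mu * eta / (eps_r * eps_0)
zeta = 4.29e-08 * 0.00089 / (76 * 8.854e-12)
zeta = 0.056741 V = 56.74 mV

56.74


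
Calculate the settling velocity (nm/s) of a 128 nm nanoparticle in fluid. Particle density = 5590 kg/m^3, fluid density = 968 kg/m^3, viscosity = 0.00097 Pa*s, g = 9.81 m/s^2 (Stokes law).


Radius R = 128/2 nm = 6.4e-08 m
Density difference = 5590 - 968 = 4622 kg/m^3
v = 2 * R^2 * (rho_p - rho_f) * g / (9 * eta)
v = 2 * (6.4e-08)^2 * 4622 * 9.81 / (9 * 0.00097)
v = 4.25476e-08 m/s = 42.5476 nm/s

42.5476


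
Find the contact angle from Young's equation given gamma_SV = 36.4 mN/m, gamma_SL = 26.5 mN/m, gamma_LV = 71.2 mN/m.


cos(theta) = (gamma_SV - gamma_SL) / gamma_LV
cos(theta) = (36.4 - 26.5) / 71.2
cos(theta) = 0.139045
theta = arccos(0.139045) = 82.01 degrees

82.01


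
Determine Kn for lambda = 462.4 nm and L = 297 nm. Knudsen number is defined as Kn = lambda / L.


Knudsen number Kn = lambda / L
Kn = 462.4 / 297
Kn = 1.5569

1.5569


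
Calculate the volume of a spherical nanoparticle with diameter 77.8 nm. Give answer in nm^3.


Radius r = 77.8/2 = 38.9 nm
Volume V = (4/3) * pi * r^3
V = (4/3) * pi * (38.9)^3
V = 246568.4 nm^3

246568.4


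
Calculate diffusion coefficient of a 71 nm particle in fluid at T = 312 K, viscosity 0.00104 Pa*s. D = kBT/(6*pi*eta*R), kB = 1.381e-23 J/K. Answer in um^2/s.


Radius R = 71/2 = 35.5 nm = 3.55e-08 m
D = kB*T / (6*pi*eta*R)
D = 1.381e-23 * 312 / (6 * pi * 0.00104 * 3.55e-08)
D = 6.19135e-12 m^2/s = 6.191 um^2/s

6.191


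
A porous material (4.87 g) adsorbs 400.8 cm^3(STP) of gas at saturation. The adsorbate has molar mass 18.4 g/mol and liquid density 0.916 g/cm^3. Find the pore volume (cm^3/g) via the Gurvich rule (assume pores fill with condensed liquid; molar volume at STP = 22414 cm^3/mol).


Moles adsorbed n = V_ads / 22414 = 400.8 / 22414 = 1.788168e-02 mol
Liquid volume V_liq = n * M / rho_liq = 1.788168e-02 * 18.4 / 0.916 = 0.35920 cm^3
Specific pore volume V_pore = V_liq / m_sample = 0.35920 / 4.87
V_pore = 0.0738 cm^3/g

0.0738


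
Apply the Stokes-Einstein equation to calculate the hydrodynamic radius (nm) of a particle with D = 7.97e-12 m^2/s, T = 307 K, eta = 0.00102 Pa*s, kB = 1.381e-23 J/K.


Stokes-Einstein: R = kB*T / (6*pi*eta*D)
R = 1.381e-23 * 307 / (6 * pi * 0.00102 * 7.97e-12)
R = 2.76677e-08 m = 27.67 nm

27.67


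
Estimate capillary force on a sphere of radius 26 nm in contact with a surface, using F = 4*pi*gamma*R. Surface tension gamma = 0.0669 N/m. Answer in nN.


Convert radius: R = 26 nm = 2.6e-08 m
F = 4 * pi * gamma * R
F = 4 * pi * 0.0669 * 2.6e-08
F = 2.18579e-08 N = 21.8579 nN

21.8579


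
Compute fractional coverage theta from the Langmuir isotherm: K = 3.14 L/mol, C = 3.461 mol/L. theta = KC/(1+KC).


Langmuir isotherm: theta = K*C / (1 + K*C)
K*C = 3.14 * 3.461 = 10.86754
theta = 10.86754 / (1 + 10.86754) = 10.86754 / 11.86754
theta = 0.9157

0.9157


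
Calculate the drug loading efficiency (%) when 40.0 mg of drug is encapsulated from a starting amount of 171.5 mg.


Drug loading efficiency = (drug loaded / drug initial) * 100
DLE = 40.0 / 171.5 * 100
DLE = 0.2332 * 100
DLE = 23.32%

23.32


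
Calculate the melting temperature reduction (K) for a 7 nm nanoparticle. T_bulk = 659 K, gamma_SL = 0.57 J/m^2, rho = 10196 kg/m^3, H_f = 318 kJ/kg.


Radius R = 7/2 = 3.5 nm = 3.5e-09 m
Convert H_f = 318 kJ/kg = 318000 J/kg
dT = 2 * gamma_SL * T_bulk / (rho * H_f * R)
dT = 2 * 0.57 * 659 / (10196 * 318000 * 3.5e-09)
dT = 66.2 K

66.2


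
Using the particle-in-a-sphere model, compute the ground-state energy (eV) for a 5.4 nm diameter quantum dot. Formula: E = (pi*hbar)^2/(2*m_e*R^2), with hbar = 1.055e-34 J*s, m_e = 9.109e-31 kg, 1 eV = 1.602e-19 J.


Radius R = 5.4/2 = 2.7 nm = 2.7e-09 m
E = (pi * 1.055e-34)^2 / (2 * 9.109e-31 * (2.7e-09)^2)
E(J) = 8.27135e-21
E = E(J) / 1.602e-19 = 0.0516 eV

0.0516


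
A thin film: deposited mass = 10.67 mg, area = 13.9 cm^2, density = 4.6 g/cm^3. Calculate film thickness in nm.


Convert: m = 10.67 mg = 1.0670e-05 kg, A = 13.9 cm^2 = 1.3900e-03 m^2, rho = 4.6 g/cm^3 = 4600 kg/m^3
t = m / (A * rho)
t = 1.0670e-05 / (1.3900e-03 * 4600)
t = 1.6688e-06 m = 1668.8 nm

1668.8


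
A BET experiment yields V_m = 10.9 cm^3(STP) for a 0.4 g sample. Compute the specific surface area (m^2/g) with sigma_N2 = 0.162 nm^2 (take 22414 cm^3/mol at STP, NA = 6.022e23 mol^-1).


Number of moles in monolayer = V_m / 22414 = 10.9 / 22414 = 0.0004863
Number of molecules = moles * NA = 0.0004863 * 6.022e23
SA = molecules * sigma / mass
SA = (10.9 / 22414) * 6.022e23 * 0.162e-18 / 0.4
SA = 118.6 m^2/g

118.6


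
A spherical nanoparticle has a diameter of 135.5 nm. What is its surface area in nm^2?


Radius r = 135.5/2 = 67.75 nm
Surface area SA = 4 * pi * r^2
SA = 4 * pi * (67.75)^2
SA = 57680.43 nm^2

57680.43


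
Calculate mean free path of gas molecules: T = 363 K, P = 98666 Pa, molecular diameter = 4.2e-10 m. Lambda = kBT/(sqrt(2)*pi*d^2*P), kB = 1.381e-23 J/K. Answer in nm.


Mean free path: lambda = kB*T / (sqrt(2) * pi * d^2 * P)
lambda = 1.381e-23 * 363 / (sqrt(2) * pi * (4.2e-10)^2 * 98666)
lambda = 6.4829e-08 m
lambda = 64.83 nm

64.83


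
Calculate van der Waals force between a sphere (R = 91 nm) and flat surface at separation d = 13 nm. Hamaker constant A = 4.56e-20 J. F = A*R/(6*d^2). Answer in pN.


Convert to SI: R = 91 nm = 9.1e-08 m, d = 13 nm = 1.3e-08 m
F = A * R / (6 * d^2)
F = 4.56e-20 * 9.1e-08 / (6 * (1.3e-08)^2)
F = 4.09231e-12 N = 4.092 pN

4.092


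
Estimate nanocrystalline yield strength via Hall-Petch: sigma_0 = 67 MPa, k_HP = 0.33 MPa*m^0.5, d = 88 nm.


d = 88 nm = 8.8e-08 m
sqrt(d) = 0.0002966479
Hall-Petch contribution = k / sqrt(d) = 0.33 / 0.0002966479 = 1112.4 MPa
sigma = sigma_0 + k/sqrt(d) = 67 + 1112.4 = 1179.4 MPa

1179.4


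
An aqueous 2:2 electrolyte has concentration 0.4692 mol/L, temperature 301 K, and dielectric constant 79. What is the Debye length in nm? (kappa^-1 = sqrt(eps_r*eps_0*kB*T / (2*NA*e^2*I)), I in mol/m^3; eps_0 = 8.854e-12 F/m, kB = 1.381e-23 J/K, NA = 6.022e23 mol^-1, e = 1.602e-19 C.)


Ionic strength I = 0.4692 * 2^2 * 1000 = 1876.8 mol/m^3
kappa^-1 = sqrt(79 * 8.854e-12 * 1.381e-23 * 301 / (2 * 6.022e23 * (1.602e-19)^2 * 1876.8))
kappa^-1 = 0.224 nm

0.224


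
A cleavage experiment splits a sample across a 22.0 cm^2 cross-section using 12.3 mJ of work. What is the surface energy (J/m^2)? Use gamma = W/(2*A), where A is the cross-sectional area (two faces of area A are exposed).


Convert: A = 22.0 cm^2 = 0.0022 m^2, W = 12.3 mJ = 0.0123 J
Cleaving exposes two faces of area A, so total new surface = 2*A and gamma = W / (2*A)
gamma = 0.0123 / (2 * 0.0022)
gamma = 2.795 J/m^2

2.795
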